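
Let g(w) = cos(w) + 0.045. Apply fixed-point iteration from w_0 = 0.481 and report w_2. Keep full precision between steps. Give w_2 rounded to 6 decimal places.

w_1 = g(0.481000) = 0.931533
w_2 = g(0.931533) = 0.641605

0.641605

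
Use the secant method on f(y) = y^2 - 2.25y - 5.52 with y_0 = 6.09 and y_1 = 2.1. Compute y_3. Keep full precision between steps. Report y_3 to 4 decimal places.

4.0899

Secant update: y_(k+1) = y_k − f(y_k)·(y_k − y_(k-1))/(f(y_k) − f(y_(k-1))).
f(y_0) = 17.865600, f(y_1) = -5.835000
y_2 = 2.100000 - (-5.835000)·(2.100000 - 6.090000)/(-5.835000 - (17.865600)) = 3.082323; f(y_2) = -2.954511
y_3 = 3.082323 - (-2.954511)·(3.082323 - 2.100000)/(-2.954511 - (-5.835000)) = 4.089890; f(y_3) = 2.004946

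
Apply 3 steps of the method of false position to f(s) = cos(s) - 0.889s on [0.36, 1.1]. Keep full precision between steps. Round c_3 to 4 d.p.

0.7909

f(0.360000) = 0.615857, f(1.100000) = -0.524304
step 1: c = 0.759710, f(c) = 0.049653 > 0 → new bracket [0.759710, 1.100000]
step 2: c = 0.789149, f(c) = 0.002896 > 0 → new bracket [0.789149, 1.100000]
step 3: c = 0.790857, f(c) = 0.000165 > 0 → new bracket [0.790857, 1.100000]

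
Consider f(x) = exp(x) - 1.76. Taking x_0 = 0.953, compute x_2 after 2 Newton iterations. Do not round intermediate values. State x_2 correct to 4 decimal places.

Newton update: x ← x − f(x)/f'(x).
f'(x) = exp(x)
x_0 = 0.953000: f = 0.833478, f' = 2.593478 → x_1 = 0.953000 - (0.833478)/(2.593478) = 0.631625
x_1 = 0.631625: f = 0.120665, f' = 1.880665 → x_2 = 0.631625 - (0.120665)/(1.880665) = 0.567465

0.5675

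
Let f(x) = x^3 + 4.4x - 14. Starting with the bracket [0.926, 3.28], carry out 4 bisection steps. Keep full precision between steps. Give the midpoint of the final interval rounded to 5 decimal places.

f(0.926000) = -9.131577, f(3.280000) = 35.719552 (opposite signs)
step 1: m = 2.103000, f(m) = 4.553947 > 0 → root in [0.926000, 2.103000]
step 2: m = 1.514500, f(m) = -3.862376 < 0 → root in [1.514500, 2.103000]
step 3: m = 1.808750, f(m) = -0.124036 < 0 → root in [1.808750, 2.103000]
step 4: m = 1.955875, f(m) = 2.087946 > 0 → root in [1.808750, 1.955875]
Midpoint of [1.808750, 1.955875] = 1.882312

1.88231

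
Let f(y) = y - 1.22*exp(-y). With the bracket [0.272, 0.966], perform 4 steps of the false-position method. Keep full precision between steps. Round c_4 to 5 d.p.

0.64202

f(0.272000) = -0.657462, f(0.966000) = 0.501665
step 1: c = 0.665640, f(c) = 0.038628 > 0 → new bracket [0.272000, 0.665640]
step 2: c = 0.643796, f(c) = 0.002937 > 0 → new bracket [0.272000, 0.643796]
step 3: c = 0.642143, f(c) = 0.000223 > 0 → new bracket [0.272000, 0.642143]
step 4: c = 0.642017, f(c) = 0.000017 > 0 → new bracket [0.272000, 0.642017]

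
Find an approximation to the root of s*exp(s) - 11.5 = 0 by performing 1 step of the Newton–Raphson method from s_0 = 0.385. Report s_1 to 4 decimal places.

5.7570

Newton update: s ← s − f(s)/f'(s).
f'(s) = (s+1)*exp(s)
s_0 = 0.385000: f = -10.934198, f' = 2.035416 → s_1 = 0.385000 - (-10.934198)/(2.035416) = 5.756973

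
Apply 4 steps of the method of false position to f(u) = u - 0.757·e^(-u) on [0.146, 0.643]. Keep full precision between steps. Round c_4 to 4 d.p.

f(0.146000) = -0.508167, f(0.643000) = 0.245035
step 1: c = 0.481314, f(c) = 0.013510 > 0 → new bracket [0.146000, 0.481314]
step 2: c = 0.472630, f(c) = 0.000746 > 0 → new bracket [0.146000, 0.472630]
step 3: c = 0.472151, f(c) = 0.000041 > 0 → new bracket [0.146000, 0.472151]
step 4: c = 0.472125, f(c) = 0.000002 > 0 → new bracket [0.146000, 0.472125]

0.4721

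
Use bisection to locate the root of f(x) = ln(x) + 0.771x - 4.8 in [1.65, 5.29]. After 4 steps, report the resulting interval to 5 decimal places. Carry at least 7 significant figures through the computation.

f(1.650000) = -3.027075, f(5.290000) = 0.944408 (opposite signs)
step 1: m = 3.470000, f(m) = -0.880475 < 0 → root in [3.470000, 5.290000]
step 2: m = 4.380000, f(m) = 0.054029 > 0 → root in [3.470000, 4.380000]
step 3: m = 3.925000, f(m) = -0.406459 < 0 → root in [3.925000, 4.380000]
step 4: m = 4.152500, f(m) = -0.174712 < 0 → root in [4.152500, 4.380000]

[4.15250, 4.38000]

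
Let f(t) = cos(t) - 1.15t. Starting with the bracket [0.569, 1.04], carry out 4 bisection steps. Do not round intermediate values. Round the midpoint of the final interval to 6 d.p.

0.672031

f(0.569000) = 0.188090, f(1.040000) = -0.689780 (opposite signs)
step 1: m = 0.804500, f(m) = -0.231703 < 0 → root in [0.569000, 0.804500]
step 2: m = 0.686750, f(m) = -0.016452 < 0 → root in [0.569000, 0.686750]
step 3: m = 0.627875, f(m) = 0.087221 > 0 → root in [0.627875, 0.686750]
step 4: m = 0.657312, f(m) = 0.035728 > 0 → root in [0.657312, 0.686750]
Midpoint of [0.657312, 0.686750] = 0.672031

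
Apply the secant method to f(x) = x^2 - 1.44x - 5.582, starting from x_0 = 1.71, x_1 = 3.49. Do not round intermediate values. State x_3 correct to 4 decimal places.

f(x_0) = -5.120300, f(x_1) = 1.572500
x_2 = 3.490000 - (1.572500)·(3.490000 - 1.710000)/(1.572500 - (-5.120300)) = 3.071782; f(x_2) = -0.569522
x_3 = 3.071782 - (-0.569522)·(3.071782 - 3.490000)/(-0.569522 - (1.572500)) = 3.182978; f(x_3) = -0.034140

3.1830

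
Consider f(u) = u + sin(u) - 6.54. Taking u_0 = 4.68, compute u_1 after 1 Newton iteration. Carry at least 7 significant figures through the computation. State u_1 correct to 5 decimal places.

7.63517

f'(u) = 1 + cos(u)
u_0 = 4.680000: f = -2.859476, f' = 0.967617 → u_1 = 4.680000 - (-2.859476)/(0.967617) = 7.635174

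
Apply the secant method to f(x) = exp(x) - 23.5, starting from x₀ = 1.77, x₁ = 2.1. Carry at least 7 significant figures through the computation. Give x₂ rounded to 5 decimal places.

f(x_0) = -17.629147, f(x_1) = -15.333830
x_2 = 2.100000 - (-15.333830)·(2.100000 - 1.770000)/(-15.333830 - (-17.629147)) = 4.304560; f(x_2) = 50.536660

4.30456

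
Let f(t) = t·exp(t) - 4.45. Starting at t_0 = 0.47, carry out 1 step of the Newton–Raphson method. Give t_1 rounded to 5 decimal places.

f'(t) = (t + 1)·exp(t)
t_0 = 0.470000: f = -3.698003, f' = 2.351991 → t_1 = 0.470000 - (-3.698003)/(2.351991) = 2.042286

2.04229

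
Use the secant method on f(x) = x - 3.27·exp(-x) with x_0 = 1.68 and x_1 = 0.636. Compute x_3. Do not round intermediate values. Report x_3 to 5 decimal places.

f(x_0) = 1.070557, f(x_1) = -1.095157
x_2 = 0.636000 - (-1.095157)·(0.636000 - 1.680000)/(-1.095157 - (1.070557)) = 1.163929; f(x_2) = 0.142850
x_3 = 1.163929 - (0.142850)·(1.163929 - 0.636000)/(0.142850 - (-1.095157)) = 1.103013; f(x_3) = 0.017800

1.10301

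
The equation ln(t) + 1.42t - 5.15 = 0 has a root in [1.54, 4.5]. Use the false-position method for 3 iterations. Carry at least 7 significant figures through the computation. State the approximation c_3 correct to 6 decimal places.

False-position update: c = (a·f(b) − b·f(a))/(f(b) − f(a)); replace the endpoint whose sign matches f(c).
f(1.540000) = -2.531418, f(4.500000) = 2.744077
step 1: c = 2.960340, f(c) = 0.138987 > 0 → new bracket [1.540000, 2.960340]
step 2: c = 2.886415, f(c) = 0.008725 > 0 → new bracket [1.540000, 2.886415]
step 3: c = 2.881791, f(c) = 0.000554 > 0 → new bracket [1.540000, 2.881791]

2.881791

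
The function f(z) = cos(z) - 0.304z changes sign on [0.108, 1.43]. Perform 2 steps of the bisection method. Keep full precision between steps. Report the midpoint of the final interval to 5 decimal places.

f(0.108000) = 0.961342, f(1.430000) = -0.294388 (opposite signs)
step 1: m = 0.769000, f(m) = 0.484830 > 0 → root in [0.769000, 1.430000]
step 2: m = 1.099500, f(m) = 0.119794 > 0 → root in [1.099500, 1.430000]
Midpoint of [1.099500, 1.430000] = 1.264750

1.26475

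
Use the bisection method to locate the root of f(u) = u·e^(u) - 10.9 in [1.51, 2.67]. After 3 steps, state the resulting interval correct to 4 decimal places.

[1.8000, 1.9450]

f(1.510000) = -4.064637, f(2.670000) = 27.654718 (opposite signs)
step 1: m = 2.090000, f(m) = 5.997473 > 0 → root in [1.510000, 2.090000]
step 2: m = 1.800000, f(m) = -0.010635 < 0 → root in [1.800000, 2.090000]
step 3: m = 1.945000, f(m) = 2.702614 > 0 → root in [1.800000, 1.945000]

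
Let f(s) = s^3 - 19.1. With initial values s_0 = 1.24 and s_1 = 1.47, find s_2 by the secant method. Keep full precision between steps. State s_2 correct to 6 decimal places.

f(s_0) = -17.193376, f(s_1) = -15.923477
s_2 = 1.470000 - (-15.923477)·(1.470000 - 1.240000)/(-15.923477 - (-17.193376)) = 4.354009; f(s_2) = 63.440646

4.354009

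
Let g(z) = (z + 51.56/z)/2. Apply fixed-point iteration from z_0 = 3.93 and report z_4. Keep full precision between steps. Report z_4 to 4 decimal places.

7.1805

z_1 = g(3.930000) = 8.524796
z_2 = g(8.524796) = 7.286517
z_3 = g(7.286517) = 7.181300
z_4 = g(7.181300) = 7.180529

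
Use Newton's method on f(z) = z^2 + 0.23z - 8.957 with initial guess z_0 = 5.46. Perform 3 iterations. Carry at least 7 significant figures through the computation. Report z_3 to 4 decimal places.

f'(z) = 2z + 0.23
z_0 = 5.460000: f = 22.110400, f' = 11.150000 → z_1 = 5.460000 - (22.110400)/(11.150000) = 3.477004
z_1 = 3.477004: f = 3.932271, f' = 7.184009 → z_2 = 3.477004 - (3.932271)/(7.184009) = 2.929640
z_2 = 2.929640: f = 0.299608, f' = 6.089280 → z_3 = 2.929640 - (0.299608)/(6.089280) = 2.880438

2.8804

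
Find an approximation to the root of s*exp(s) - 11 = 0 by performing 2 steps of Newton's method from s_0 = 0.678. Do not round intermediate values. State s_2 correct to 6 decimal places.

2.884202

f'(s) = (s+1)*exp(s)
s_0 = 0.678000: f = -9.664385, f' = 3.305549 → s_1 = 0.678000 - (-9.664385)/(3.305549) = 3.601685
s_1 = 3.601685: f = 121.037629, f' = 168.697589 → s_2 = 3.601685 - (121.037629)/(168.697589) = 2.884202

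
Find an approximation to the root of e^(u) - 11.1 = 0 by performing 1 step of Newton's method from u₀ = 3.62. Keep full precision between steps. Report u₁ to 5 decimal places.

f'(u) = e^(u)
u_0 = 3.620000: f = 26.237568, f' = 37.337568 → u_1 = 3.620000 - (26.237568)/(37.337568) = 2.917288

2.91729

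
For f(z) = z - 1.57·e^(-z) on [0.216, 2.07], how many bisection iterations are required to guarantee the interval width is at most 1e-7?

25

Initial width b − a = 2.07 − 0.216 = 1.854000.
After n steps the width is (b−a)/2^n; need (b−a)/2^n ≤ 1e-7.
So n ≥ log₂(1.854000/1e-7) = log₂(18540000.0000) ≈ 24.1441.
Hence n = 25.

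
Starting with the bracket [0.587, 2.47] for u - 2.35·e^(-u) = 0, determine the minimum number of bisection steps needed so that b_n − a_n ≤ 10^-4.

15

Initial width b − a = 2.47 − 0.587 = 1.883000.
After n steps the width is (b−a)/2^n; need (b−a)/2^n ≤ 10^-4.
So n ≥ log₂(1.883000/10^-4) = log₂(18830.0000) ≈ 14.2007.
Hence n = 15.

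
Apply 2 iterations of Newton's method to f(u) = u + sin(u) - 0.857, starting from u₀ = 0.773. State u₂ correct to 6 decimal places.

Newton update: u ← u − f(u)/f'(u).
f'(u) = 1 + cos(u)
u_0 = 0.773000: f = 0.614286, f' = 1.715819 → u_1 = 0.773000 - (0.614286)/(1.715819) = 0.414987
u_1 = 0.414987: f = -0.038835, f' = 1.915122 → u_2 = 0.414987 - (-0.038835)/(1.915122) = 0.435265

0.435265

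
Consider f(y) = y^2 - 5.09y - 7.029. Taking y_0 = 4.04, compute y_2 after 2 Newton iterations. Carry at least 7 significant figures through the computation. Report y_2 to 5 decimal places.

6.46001

Newton update: y ← y − f(y)/f'(y).
f'(y) = 2y - 5.09
y_0 = 4.040000: f = -11.271000, f' = 2.990000 → y_1 = 4.040000 - (-11.271000)/(2.990000) = 7.809565
y_1 = 7.809565: f = 14.209622, f' = 10.529130 → y_2 = 7.809565 - (14.209622)/(10.529130) = 6.460012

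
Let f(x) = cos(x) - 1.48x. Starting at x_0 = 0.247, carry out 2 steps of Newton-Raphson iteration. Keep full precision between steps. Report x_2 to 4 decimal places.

f'(x) = -sin(x) - 1.48
x_0 = 0.247000: f = 0.604090, f' = -1.724496 → x_1 = 0.247000 - (0.604090)/(-1.724496) = 0.597300
x_1 = 0.597300: f = -0.057146, f' = -2.042412 → x_2 = 0.597300 - (-0.057146)/(-2.042412) = 0.569320

0.5693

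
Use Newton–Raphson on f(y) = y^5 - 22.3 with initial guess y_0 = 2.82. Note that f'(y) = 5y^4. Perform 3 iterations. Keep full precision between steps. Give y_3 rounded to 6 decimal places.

y_0 = 2.820000: f = 156.038677, f' = 316.203329 → y_1 = 2.820000 - (156.038677)/(316.203329) = 2.326524
y_1 = 2.326524: f = 45.861307, f' = 146.487421 → y_2 = 2.326524 - (45.861307)/(146.487421) = 2.013451
y_2 = 2.013451: f = 10.790643, f' = 82.173952 → y_3 = 2.013451 - (10.790643)/(82.173952) = 1.882136

1.882136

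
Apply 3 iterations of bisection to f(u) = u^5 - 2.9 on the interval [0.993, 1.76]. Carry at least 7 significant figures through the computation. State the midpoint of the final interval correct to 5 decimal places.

1.23269

f(0.993000) = -1.934513, f(1.760000) = 13.987421 (opposite signs)
step 1: m = 1.376500, f(m) = 2.041754 > 0 → root in [0.993000, 1.376500]
step 2: m = 1.184750, f(m) = -0.565824 < 0 → root in [1.184750, 1.376500]
step 3: m = 1.280625, f(m) = 0.544371 > 0 → root in [1.184750, 1.280625]
Midpoint of [1.184750, 1.280625] = 1.232687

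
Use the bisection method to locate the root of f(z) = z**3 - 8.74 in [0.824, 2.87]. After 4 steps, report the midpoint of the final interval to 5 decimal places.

2.03881

f(0.824000) = -8.180524, f(2.870000) = 14.899903 (opposite signs)
step 1: m = 1.847000, f(m) = -2.439128 < 0 → root in [1.847000, 2.870000]
step 2: m = 2.358500, f(m) = 4.379209 > 0 → root in [1.847000, 2.358500]
step 3: m = 2.102750, f(m) = 0.557430 > 0 → root in [1.847000, 2.102750]
step 4: m = 1.974875, f(m) = -1.037728 < 0 → root in [1.974875, 2.102750]
Midpoint of [1.974875, 2.102750] = 2.038813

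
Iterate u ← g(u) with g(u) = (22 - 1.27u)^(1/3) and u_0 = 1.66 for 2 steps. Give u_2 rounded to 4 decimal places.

2.6476

u_1 = g(1.660000) = 2.709514
u_2 = g(2.709514) = 2.647591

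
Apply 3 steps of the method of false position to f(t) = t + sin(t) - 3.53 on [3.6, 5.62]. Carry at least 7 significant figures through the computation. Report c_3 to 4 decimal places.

f(3.600000) = -0.372520, f(5.620000) = 1.474370
step 1: c = 4.007437, f(c) = -0.284206 < 0 → new bracket [4.007437, 5.620000]
step 2: c = 4.268045, f(c) = -0.164848 < 0 → new bracket [4.268045, 5.620000]
step 3: c = 4.404004, f(c) = -0.078821 < 0 → new bracket [4.404004, 5.620000]

4.4040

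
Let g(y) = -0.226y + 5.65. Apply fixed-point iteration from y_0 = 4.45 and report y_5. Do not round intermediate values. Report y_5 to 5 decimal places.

4.60858

y_1 = g(4.450000) = 4.644300
y_2 = g(4.644300) = 4.600388
y_3 = g(4.600388) = 4.610312
y_4 = g(4.610312) = 4.608069
y_5 = g(4.608069) = 4.608576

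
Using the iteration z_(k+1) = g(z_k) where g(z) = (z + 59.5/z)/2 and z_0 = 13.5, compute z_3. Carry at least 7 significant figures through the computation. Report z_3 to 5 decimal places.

7.71410

z_1 = g(13.500000) = 8.953704
z_2 = g(8.953704) = 7.799499
z_3 = g(7.799499) = 7.714097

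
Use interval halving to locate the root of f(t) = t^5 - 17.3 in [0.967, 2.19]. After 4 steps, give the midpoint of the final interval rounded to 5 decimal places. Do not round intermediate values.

1.76959

f(0.967000) = -16.454463, f(2.190000) = 33.075640 (opposite signs)
step 1: m = 1.578500, f(m) = -7.500071 < 0 → root in [1.578500, 2.190000]
step 2: m = 1.884250, f(m) = 6.451586 > 0 → root in [1.578500, 1.884250]
step 3: m = 1.731375, f(m) = -1.741930 < 0 → root in [1.731375, 1.884250]
step 4: m = 1.807812, f(m) = 2.009318 > 0 → root in [1.731375, 1.807812]
Midpoint of [1.731375, 1.807812] = 1.769594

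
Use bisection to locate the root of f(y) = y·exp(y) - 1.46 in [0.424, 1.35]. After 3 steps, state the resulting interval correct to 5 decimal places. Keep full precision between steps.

f(0.424000) = -0.812102, f(1.350000) = 3.747524 (opposite signs)
step 1: m = 0.887000, f(m) = 0.693490 > 0 → root in [0.424000, 0.887000]
step 2: m = 0.655500, f(m) = -0.197438 < 0 → root in [0.655500, 0.887000]
step 3: m = 0.771250, f(m) = 0.207803 > 0 → root in [0.655500, 0.771250]

[0.65550, 0.77125]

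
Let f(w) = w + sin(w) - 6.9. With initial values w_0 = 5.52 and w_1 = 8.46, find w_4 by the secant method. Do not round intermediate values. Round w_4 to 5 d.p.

6.59886

f(w_0) = -2.071227, f(w_1) = 2.381922
w_2 = 8.460000 - (2.381922)·(8.460000 - 5.520000)/(2.381922 - (-2.071227)) = 6.887438; f(w_2) = 0.555586
w_3 = 6.887438 - (0.555586)·(6.887438 - 8.460000)/(0.555586 - (2.381922)) = 6.409053; f(w_3) = -0.365412
w_4 = 6.409053 - (-0.365412)·(6.409053 - 6.887438)/(-0.365412 - (0.555586)) = 6.598855; f(w_4) = 0.009309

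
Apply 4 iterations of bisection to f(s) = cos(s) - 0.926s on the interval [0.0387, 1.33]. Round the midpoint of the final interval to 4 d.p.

0.8054

f(0.038700) = 0.963415, f(1.330000) = -0.993104 (opposite signs)
step 1: m = 0.684350, f(m) = 0.141122 > 0 → root in [0.684350, 1.330000]
step 2: m = 1.007175, f(m) = -0.398393 < 0 → root in [0.684350, 1.007175]
step 3: m = 0.845763, f(m) = -0.120015 < 0 → root in [0.684350, 0.845763]
step 4: m = 0.765056, f(m) = 0.012901 > 0 → root in [0.765056, 0.845763]
Midpoint of [0.765056, 0.845763] = 0.805409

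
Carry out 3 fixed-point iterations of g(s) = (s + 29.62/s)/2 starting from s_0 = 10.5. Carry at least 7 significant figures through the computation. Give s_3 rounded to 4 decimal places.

5.4435

s_1 = g(10.500000) = 6.660476
s_2 = g(6.660476) = 5.553803
s_3 = g(5.553803) = 5.443543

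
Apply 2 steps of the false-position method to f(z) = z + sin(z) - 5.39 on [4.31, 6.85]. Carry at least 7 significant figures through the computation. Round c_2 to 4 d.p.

f(4.310000) = -2.000128, f(6.850000) = 1.996948
step 1: c = 5.581011, f(c) = -0.454869 < 0 → new bracket [5.581011, 6.850000]
step 2: c = 5.816438, f(c) = -0.023547 < 0 → new bracket [5.816438, 6.850000]

5.8164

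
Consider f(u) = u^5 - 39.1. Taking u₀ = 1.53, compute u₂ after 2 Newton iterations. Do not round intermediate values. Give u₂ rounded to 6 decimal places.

f'(u) = 5u⁴
u_0 = 1.530000: f = -30.715886, f' = 27.399064 → u_1 = 1.530000 - (-30.715886)/(27.399064) = 2.651056
u_1 = 2.651056: f = 91.846696, f' = 246.970819 → u_2 = 2.651056 - (91.846696)/(246.970819) = 2.279163

2.279163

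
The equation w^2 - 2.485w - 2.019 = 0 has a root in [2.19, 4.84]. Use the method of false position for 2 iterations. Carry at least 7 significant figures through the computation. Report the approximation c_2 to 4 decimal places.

3.0122

False-position update: c = (a·f(b) − b·f(a))/(f(b) − f(a)); replace the endpoint whose sign matches f(c).
f(2.190000) = -2.665050, f(4.840000) = 9.379200
step 1: c = 2.776370, f(c) = -1.210050 < 0 → new bracket [2.776370, 4.840000]
step 2: c = 3.012184, f(c) = -0.431025 < 0 → new bracket [3.012184, 4.840000]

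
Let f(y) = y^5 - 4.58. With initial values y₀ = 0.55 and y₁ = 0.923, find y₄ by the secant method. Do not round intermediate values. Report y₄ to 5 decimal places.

f(y_0) = -4.529672, f(y_1) = -3.910102
y_2 = 0.923000 - (-3.910102)·(0.923000 - 0.550000)/(-3.910102 - (-4.529672)) = 3.277003; f(y_2) = 373.326520
y_3 = 3.277003 - (373.326520)·(3.277003 - 0.923000)/(373.326520 - (-3.910102)) = 0.947400; f(y_3) = -3.816752
y_4 = 0.947400 - (-3.816752)·(0.947400 - 3.277003)/(-3.816752 - (373.326520)) = 0.970975; f(y_4) = -3.716939

0.97098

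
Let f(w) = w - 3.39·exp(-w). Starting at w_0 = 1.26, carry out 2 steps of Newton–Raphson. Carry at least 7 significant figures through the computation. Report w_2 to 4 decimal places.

Newton update: w ← w − f(w)/f'(w).
f'(w) = 1 + 3.39·exp(-w)
w_0 = 1.260000: f = 0.298413, f' = 1.961587 → w_1 = 1.260000 - (0.298413)/(1.961587) = 1.107872
w_1 = 1.107872: f = -0.011713, f' = 2.119585 → w_2 = 1.107872 - (-0.011713)/(2.119585) = 1.113398

1.1134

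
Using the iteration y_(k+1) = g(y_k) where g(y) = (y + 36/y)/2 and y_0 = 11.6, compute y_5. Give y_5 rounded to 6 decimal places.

y_1 = g(11.600000) = 7.351724
y_2 = g(7.351724) = 6.124267
y_3 = g(6.124267) = 6.001261
y_4 = g(6.001261) = 6.000000
y_5 = g(6.000000) = 6.000000

6.000000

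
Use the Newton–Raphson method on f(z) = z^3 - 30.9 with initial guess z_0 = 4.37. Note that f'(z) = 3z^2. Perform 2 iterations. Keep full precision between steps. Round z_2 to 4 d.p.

z_0 = 4.370000: f = 52.553453, f' = 57.290700 → z_1 = 4.370000 - (52.553453)/(57.290700) = 3.452688
z_1 = 3.452688: f = 10.259678, f' = 35.763161 → z_2 = 3.452688 - (10.259678)/(35.763161) = 3.165810

3.1658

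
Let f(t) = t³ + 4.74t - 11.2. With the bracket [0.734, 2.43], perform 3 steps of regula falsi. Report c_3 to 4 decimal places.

1.5383

f(0.734000) = -7.325393, f(2.430000) = 14.667107
step 1: c = 1.298914, f(c) = -2.851651 < 0 → new bracket [1.298914, 2.430000]
step 2: c = 1.483029, f(c) = -0.908710 < 0 → new bracket [1.483029, 2.430000]
step 3: c = 1.538276, f(c) = -0.268561 < 0 → new bracket [1.538276, 2.430000]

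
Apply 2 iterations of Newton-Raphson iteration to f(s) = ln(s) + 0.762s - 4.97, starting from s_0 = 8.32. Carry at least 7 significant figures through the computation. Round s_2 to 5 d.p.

Newton update: s ← s − f(s)/f'(s).
f'(s) = 1/s + 0.762
s_0 = 8.320000: f = 3.488502, f' = 0.882192 → s_1 = 8.320000 - (3.488502)/(0.882192) = 4.365644
s_1 = 4.365644: f = -0.169613, f' = 0.991061 → s_2 = 4.365644 - (-0.169613)/(0.991061) = 4.536787

4.53679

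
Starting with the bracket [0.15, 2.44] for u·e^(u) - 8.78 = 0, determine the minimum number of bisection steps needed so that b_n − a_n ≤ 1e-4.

Initial width b − a = 2.44 − 0.15 = 2.290000.
After n steps the width is (b−a)/2^n; need (b−a)/2^n ≤ 1e-4.
So n ≥ log₂(2.290000/1e-4) = log₂(22900.0000) ≈ 14.4831.
Hence n = 15.

15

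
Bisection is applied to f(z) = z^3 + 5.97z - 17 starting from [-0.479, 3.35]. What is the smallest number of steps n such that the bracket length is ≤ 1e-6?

22

Initial width b − a = 3.35 − -0.479 = 3.829000.
After n steps the width is (b−a)/2^n; need (b−a)/2^n ≤ 1e-6.
So n ≥ log₂(3.829000/1e-6) = log₂(3829000.0000) ≈ 21.8685.
Hence n = 22.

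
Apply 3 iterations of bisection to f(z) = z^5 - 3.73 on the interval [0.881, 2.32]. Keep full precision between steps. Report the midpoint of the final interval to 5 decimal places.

f(0.881000) = -3.199263, f(2.320000) = 63.480933 (opposite signs)
step 1: m = 1.600500, f(m) = 6.772154 > 0 → root in [0.881000, 1.600500]
step 2: m = 1.240750, f(m) = -0.789498 < 0 → root in [1.240750, 1.600500]
step 3: m = 1.420625, f(m) = 2.056251 > 0 → root in [1.240750, 1.420625]
Midpoint of [1.240750, 1.420625] = 1.330687

1.33069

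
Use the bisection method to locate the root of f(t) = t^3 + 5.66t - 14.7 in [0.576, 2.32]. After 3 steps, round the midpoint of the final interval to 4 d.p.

f(0.576000) = -11.248737, f(2.320000) = 10.918368 (opposite signs)
step 1: m = 1.448000, f(m) = -3.468293 < 0 → root in [1.448000, 2.320000]
step 2: m = 1.884000, f(m) = 2.650615 > 0 → root in [1.448000, 1.884000]
step 3: m = 1.666000, f(m) = -0.646364 < 0 → root in [1.666000, 1.884000]
Midpoint of [1.666000, 1.884000] = 1.775000

1.7750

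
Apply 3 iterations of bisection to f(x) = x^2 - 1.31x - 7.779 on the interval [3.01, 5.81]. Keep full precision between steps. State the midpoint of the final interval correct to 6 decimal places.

3.535000

f(3.010000) = -2.662000, f(5.810000) = 18.366000 (opposite signs)
step 1: m = 4.410000, f(m) = 5.892000 > 0 → root in [3.010000, 4.410000]
step 2: m = 3.710000, f(m) = 1.125000 > 0 → root in [3.010000, 3.710000]
step 3: m = 3.360000, f(m) = -0.891000 < 0 → root in [3.360000, 3.710000]
Midpoint of [3.360000, 3.710000] = 3.535000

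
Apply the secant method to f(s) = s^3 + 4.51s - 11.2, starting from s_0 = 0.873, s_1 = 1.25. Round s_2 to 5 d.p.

1.70539

f(s_0) = -6.597431, f(s_1) = -3.609375
s_2 = 1.250000 - (-3.609375)·(1.250000 - 0.873000)/(-3.609375 - (-6.597431)) = 1.705391; f(s_2) = 1.451203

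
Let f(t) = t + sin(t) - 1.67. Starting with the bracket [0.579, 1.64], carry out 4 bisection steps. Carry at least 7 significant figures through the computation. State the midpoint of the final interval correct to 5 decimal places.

0.87741

f(0.579000) = -0.543813, f(1.640000) = 0.967606 (opposite signs)
step 1: m = 1.109500, f(m) = 0.334976 > 0 → root in [0.579000, 1.109500]
step 2: m = 0.844250, f(m) = -0.078277 < 0 → root in [0.844250, 1.109500]
step 3: m = 0.976875, f(m) = 0.135628 > 0 → root in [0.844250, 0.976875]
step 4: m = 0.910562, f(m) = 0.030411 > 0 → root in [0.844250, 0.910562]
Midpoint of [0.844250, 0.910562] = 0.877406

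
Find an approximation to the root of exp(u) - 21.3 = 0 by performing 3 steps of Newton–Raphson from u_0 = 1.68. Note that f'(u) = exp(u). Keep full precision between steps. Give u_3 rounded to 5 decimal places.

3.30516

u_0 = 1.680000: f = -15.934444, f' = 5.365556 → u_1 = 1.680000 - (-15.934444)/(5.365556) = 4.649766
u_1 = 4.649766: f = 83.260483, f' = 104.560483 → u_2 = 4.649766 - (83.260483)/(104.560483) = 3.853476
u_2 = 3.853476: f = 25.856673, f' = 47.156673 → u_3 = 3.853476 - (25.856673)/(47.156673) = 3.305161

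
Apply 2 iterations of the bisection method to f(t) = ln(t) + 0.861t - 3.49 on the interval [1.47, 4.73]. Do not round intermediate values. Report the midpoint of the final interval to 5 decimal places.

f(1.470000) = -1.839068, f(4.730000) = 2.136455 (opposite signs)
step 1: m = 3.100000, f(m) = 0.310502 > 0 → root in [1.470000, 3.100000]
step 2: m = 2.285000, f(m) = -0.696249 < 0 → root in [2.285000, 3.100000]
Midpoint of [2.285000, 3.100000] = 2.692500

2.69250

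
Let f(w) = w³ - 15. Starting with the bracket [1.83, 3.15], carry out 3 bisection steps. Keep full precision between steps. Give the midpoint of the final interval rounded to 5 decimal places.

f(1.830000) = -8.871513, f(3.150000) = 16.255875 (opposite signs)
step 1: m = 2.490000, f(m) = 0.438249 > 0 → root in [1.830000, 2.490000]
step 2: m = 2.160000, f(m) = -4.922304 < 0 → root in [2.160000, 2.490000]
step 3: m = 2.325000, f(m) = -2.431922 < 0 → root in [2.325000, 2.490000]
Midpoint of [2.325000, 2.490000] = 2.407500

2.40750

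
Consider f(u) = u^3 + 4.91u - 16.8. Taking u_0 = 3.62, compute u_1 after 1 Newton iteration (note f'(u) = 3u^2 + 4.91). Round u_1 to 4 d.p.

2.5253

u_0 = 3.620000: f = 48.412128, f' = 44.223200 → u_1 = 3.620000 - (48.412128)/(44.223200) = 2.525278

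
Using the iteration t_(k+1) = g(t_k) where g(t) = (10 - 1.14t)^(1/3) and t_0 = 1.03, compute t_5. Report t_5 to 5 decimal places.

1.97849

t_1 = g(1.030000) = 2.066576
t_2 = g(2.066576) = 1.969891
t_3 = g(1.969891) = 1.979314
t_4 = g(1.979314) = 1.978399
t_5 = g(1.978399) = 1.978488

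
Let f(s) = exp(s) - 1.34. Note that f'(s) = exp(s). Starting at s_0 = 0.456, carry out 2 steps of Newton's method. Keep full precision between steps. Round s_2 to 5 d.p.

Newton update: s ← s − f(s)/f'(s).
s_0 = 0.456000: f = 0.237750, f' = 1.577750 → s_1 = 0.456000 - (0.237750)/(1.577750) = 0.305311
s_1 = 0.305311: f = 0.017046, f' = 1.357046 → s_2 = 0.305311 - (0.017046)/(1.357046) = 0.292749

0.29275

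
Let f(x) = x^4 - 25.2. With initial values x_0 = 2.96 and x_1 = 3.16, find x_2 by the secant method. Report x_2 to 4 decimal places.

2.5106

Secant update: x_(k+1) = x_k − f(x_k)·(x_k − x_(k-1))/(f(x_k) − f(x_(k-1))).
f(x_0) = 51.565635, f(x_1) = 74.512207
x_2 = 3.160000 - (74.512207)·(3.160000 - 2.960000)/(74.512207 - (51.565635)) = 2.510559; f(x_2) = 14.526640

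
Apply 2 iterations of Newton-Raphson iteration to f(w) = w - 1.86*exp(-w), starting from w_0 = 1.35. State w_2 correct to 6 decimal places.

f'(w) = 1 + 1.86*exp(-w)
w_0 = 1.350000: f = 0.867813, f' = 1.482187 → w_1 = 1.350000 - (0.867813)/(1.482187) = 0.764505
w_1 = 0.764505: f = -0.101445, f' = 1.865950 → w_2 = 0.764505 - (-0.101445)/(1.865950) = 0.818871

0.818871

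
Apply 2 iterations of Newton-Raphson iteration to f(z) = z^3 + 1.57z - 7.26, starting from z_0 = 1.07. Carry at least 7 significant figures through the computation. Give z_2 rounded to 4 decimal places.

f'(z) = 3z^2 + 1.57
z_0 = 1.070000: f = -4.355057, f' = 5.004700 → z_1 = 1.070000 - (-4.355057)/(5.004700) = 1.940193
z_1 = 1.940193: f = 3.089672, f' = 12.863051 → z_2 = 1.940193 - (3.089672)/(12.863051) = 1.699996

1.7000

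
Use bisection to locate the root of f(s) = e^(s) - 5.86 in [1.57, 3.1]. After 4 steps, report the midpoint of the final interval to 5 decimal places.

f(1.570000) = -1.053352, f(3.100000) = 16.337951 (opposite signs)
step 1: m = 2.335000, f(m) = 4.469460 > 0 → root in [1.570000, 2.335000]
step 2: m = 1.952500, f(m) = 1.186281 > 0 → root in [1.570000, 1.952500]
step 3: m = 1.761250, f(m) = -0.040293 < 0 → root in [1.761250, 1.952500]
step 4: m = 1.856875, f(m) = 0.543694 > 0 → root in [1.761250, 1.856875]
Midpoint of [1.761250, 1.856875] = 1.809063

1.80906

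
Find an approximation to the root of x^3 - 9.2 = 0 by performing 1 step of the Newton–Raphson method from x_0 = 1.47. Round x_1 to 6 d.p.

Newton update: x ← x − f(x)/f'(x).
f'(x) = 3x^2
x_0 = 1.470000: f = -6.023477, f' = 6.482700 → x_1 = 1.470000 - (-6.023477)/(6.482700) = 2.399162

2.399162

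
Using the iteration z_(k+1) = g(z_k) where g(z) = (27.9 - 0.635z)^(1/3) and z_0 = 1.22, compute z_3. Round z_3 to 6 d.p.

z_1 = g(1.220000) = 3.004634
z_2 = g(3.004634) = 2.962194
z_3 = g(2.962194) = 2.963218

2.963218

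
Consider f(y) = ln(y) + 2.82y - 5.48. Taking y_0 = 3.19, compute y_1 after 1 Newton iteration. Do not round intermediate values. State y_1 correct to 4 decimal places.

Newton update: y ← y − f(y)/f'(y).
f'(y) = 1/y + 2.82
y_0 = 3.190000: f = 4.675821, f' = 3.133480 → y_1 = 3.190000 - (4.675821)/(3.133480) = 1.697786

1.6978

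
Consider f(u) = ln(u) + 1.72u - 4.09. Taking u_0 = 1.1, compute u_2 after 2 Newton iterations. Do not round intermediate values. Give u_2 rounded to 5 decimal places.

1.98019

Newton update: u ← u − f(u)/f'(u).
f'(u) = 1/u + 1.72
u_0 = 1.100000: f = -2.102690, f' = 2.629091 → u_1 = 1.100000 - (-2.102690)/(2.629091) = 1.899778
u_1 = 1.899778: f = -0.180644, f' = 2.246377 → u_2 = 1.899778 - (-0.180644)/(2.246377) = 1.980194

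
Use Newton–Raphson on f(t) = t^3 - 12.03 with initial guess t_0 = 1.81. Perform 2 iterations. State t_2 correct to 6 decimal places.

2.299171

Newton update: t ← t − f(t)/f'(t).
f'(t) = 3t^2
t_0 = 1.810000: f = -6.100259, f' = 9.828300 → t_1 = 1.810000 - (-6.100259)/(9.828300) = 2.430683
t_1 = 2.430683: f = 2.331010, f' = 17.724660 → t_2 = 2.430683 - (2.331010)/(17.724660) = 2.299171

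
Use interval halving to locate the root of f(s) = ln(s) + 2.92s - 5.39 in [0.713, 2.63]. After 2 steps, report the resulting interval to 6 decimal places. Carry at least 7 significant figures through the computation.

[1.192250, 1.671500]

f(0.713000) = -3.646314, f(2.630000) = 3.256584 (opposite signs)
step 1: m = 1.671500, f(m) = 0.004501 > 0 → root in [0.713000, 1.671500]
step 2: m = 1.192250, f(m) = -1.732788 < 0 → root in [1.192250, 1.671500]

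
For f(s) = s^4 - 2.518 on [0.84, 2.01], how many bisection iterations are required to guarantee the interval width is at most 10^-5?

17

Initial width b − a = 2.01 − 0.84 = 1.170000.
After n steps the width is (b−a)/2^n; need (b−a)/2^n ≤ 10^-5.
So n ≥ log₂(1.170000/10^-5) = log₂(117000.0000) ≈ 16.8361.
Hence n = 17.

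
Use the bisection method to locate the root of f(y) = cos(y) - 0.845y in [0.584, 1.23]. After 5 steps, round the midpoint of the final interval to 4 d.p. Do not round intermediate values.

f(0.584000) = 0.340784, f(1.230000) = -0.705112 (opposite signs)
step 1: m = 0.907000, f(m) = -0.150304 < 0 → root in [0.584000, 0.907000]
step 2: m = 0.745500, f(m) = 0.104801 > 0 → root in [0.745500, 0.907000]
step 3: m = 0.826250, f(m) = -0.020543 < 0 → root in [0.745500, 0.826250]
step 4: m = 0.785875, f(m) = 0.042705 > 0 → root in [0.785875, 0.826250]
step 5: m = 0.806063, f(m) = 0.011222 > 0 → root in [0.806063, 0.826250]
Midpoint of [0.806063, 0.826250] = 0.816156

0.8162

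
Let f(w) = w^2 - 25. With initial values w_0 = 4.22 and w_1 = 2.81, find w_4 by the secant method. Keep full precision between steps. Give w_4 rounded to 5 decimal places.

4.99842

Secant update: w_(k+1) = w_k − f(w_k)·(w_k − w_(k-1))/(f(w_k) − f(w_(k-1))).
f(w_0) = -7.191600, f(w_1) = -17.103900
w_2 = 2.810000 - (-17.103900)·(2.810000 - 4.220000)/(-17.103900 - (-7.191600)) = 5.242987; f(w_2) = 2.488915
w_3 = 5.242987 - (2.488915)·(5.242987 - 2.810000)/(2.488915 - (-17.103900)) = 4.933920; f(w_3) = -0.656434
w_4 = 4.933920 - (-0.656434)·(4.933920 - 5.242987)/(-0.656434 - (2.488915)) = 4.998422; f(w_4) = -0.015775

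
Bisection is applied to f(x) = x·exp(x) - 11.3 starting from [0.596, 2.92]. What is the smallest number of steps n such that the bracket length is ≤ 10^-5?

Initial width b − a = 2.92 − 0.596 = 2.324000.
After n steps the width is (b−a)/2^n; need (b−a)/2^n ≤ 10^-5.
So n ≥ log₂(2.324000/10^-5) = log₂(232400.0000) ≈ 17.8263.
Hence n = 18.

18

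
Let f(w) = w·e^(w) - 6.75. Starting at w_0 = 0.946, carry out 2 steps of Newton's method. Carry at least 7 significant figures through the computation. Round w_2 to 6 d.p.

Newton update: w ← w − f(w)/f'(w).
f'(w) = (w + 1)·e^(w)
w_0 = 0.946000: f = -4.313683, f' = 5.011704 → w_1 = 0.946000 - (-4.313683)/(5.011704) = 1.806722
w_1 = 1.806722: f = 4.253749, f' = 17.094198 → w_2 = 1.806722 - (4.253749)/(17.094198) = 1.557880

1.557880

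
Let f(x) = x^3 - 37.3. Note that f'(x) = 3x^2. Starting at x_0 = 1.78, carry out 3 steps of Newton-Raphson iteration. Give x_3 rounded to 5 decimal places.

3.41334

Newton update: x ← x − f(x)/f'(x).
x_0 = 1.780000: f = -31.660248, f' = 9.505200 → x_1 = 1.780000 - (-31.660248)/(9.505200) = 5.110834
x_1 = 5.110834: f = 96.198213, f' = 78.361888 → x_2 = 5.110834 - (96.198213)/(78.361888) = 3.883220
x_2 = 3.883220: f = 21.256604, f' = 45.238186 → x_3 = 3.883220 - (21.256604)/(45.238186) = 3.413338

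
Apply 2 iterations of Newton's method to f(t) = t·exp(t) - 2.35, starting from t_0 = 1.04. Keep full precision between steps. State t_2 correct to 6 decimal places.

f'(t) = (t + 1)·exp(t)
t_0 = 1.040000: f = 0.592386, f' = 5.771603 → t_1 = 1.040000 - (0.592386)/(5.771603) = 0.937362
t_1 = 0.937362: f = 0.043307, f' = 4.946545 → t_2 = 0.937362 - (0.043307)/(4.946545) = 0.928607

0.928607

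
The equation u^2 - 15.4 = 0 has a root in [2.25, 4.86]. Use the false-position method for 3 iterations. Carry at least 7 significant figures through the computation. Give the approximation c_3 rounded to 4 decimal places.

f(2.250000) = -10.337500, f(4.860000) = 8.219600
step 1: c = 3.703938, f(c) = -1.680842 < 0 → new bracket [3.703938, 4.860000]
step 2: c = 3.900208, f(c) = -0.188378 < 0 → new bracket [3.900208, 4.860000]
step 3: c = 3.921712, f(c) = -0.020177 < 0 → new bracket [3.921712, 4.860000]

3.9217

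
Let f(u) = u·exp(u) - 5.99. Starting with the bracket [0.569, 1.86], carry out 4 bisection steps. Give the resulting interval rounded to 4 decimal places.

[1.3759, 1.4566]

f(0.569000) = -4.984862, f(1.860000) = 5.958150 (opposite signs)
step 1: m = 1.214500, f(m) = -1.898824 < 0 → root in [1.214500, 1.860000]
step 2: m = 1.537250, f(m) = 1.160949 > 0 → root in [1.214500, 1.537250]
step 3: m = 1.375875, f(m) = -0.543545 < 0 → root in [1.375875, 1.537250]
step 4: m = 1.456563, f(m) = 0.260377 > 0 → root in [1.375875, 1.456563]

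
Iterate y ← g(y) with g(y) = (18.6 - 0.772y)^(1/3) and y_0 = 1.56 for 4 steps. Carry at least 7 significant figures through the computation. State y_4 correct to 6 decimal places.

y_1 = g(1.560000) = 2.591078
y_2 = g(2.591078) = 2.550938
y_3 = g(2.550938) = 2.552525
y_4 = g(2.552525) = 2.552462

2.552462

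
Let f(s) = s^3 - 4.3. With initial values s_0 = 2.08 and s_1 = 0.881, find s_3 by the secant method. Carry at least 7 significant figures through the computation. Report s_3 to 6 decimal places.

Secant update: s_(k+1) = s_k − f(s_k)·(s_k − s_(k-1))/(f(s_k) − f(s_(k-1))).
f(s_0) = 4.698912, f(s_1) = -3.616202
s_2 = 0.881000 - (-3.616202)·(0.881000 - 2.080000)/(-3.616202 - (4.698912)) = 1.402439; f(s_2) = -1.541633
s_3 = 1.402439 - (-1.541633)·(1.402439 - 0.881000)/(-1.541633 - (-3.616202)) = 1.789926; f(s_3) = 1.434624

1.789926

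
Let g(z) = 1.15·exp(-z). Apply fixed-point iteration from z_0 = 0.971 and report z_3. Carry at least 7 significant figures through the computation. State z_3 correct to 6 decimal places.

z_1 = g(0.971000) = 0.435510
z_2 = g(0.435510) = 0.743975
z_3 = g(0.743975) = 0.546504

0.546504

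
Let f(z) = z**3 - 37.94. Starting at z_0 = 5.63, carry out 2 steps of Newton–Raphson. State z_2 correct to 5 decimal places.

3.50170

f'(z) = 3z**2
z_0 = 5.630000: f = 140.513547, f' = 95.090700 → z_1 = 5.630000 - (140.513547)/(95.090700) = 4.152321
z_1 = 4.152321: f = 33.653353, f' = 51.725305 → z_2 = 4.152321 - (33.653353)/(51.725305) = 3.501704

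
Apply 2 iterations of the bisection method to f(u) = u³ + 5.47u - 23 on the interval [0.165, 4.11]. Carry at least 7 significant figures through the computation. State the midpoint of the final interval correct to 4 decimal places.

f(0.165000) = -22.092958, f(4.110000) = 68.908231 (opposite signs)
step 1: m = 2.137500, f(m) = -1.541838 < 0 → root in [2.137500, 4.110000]
step 2: m = 3.123750, f(m) = 24.567884 > 0 → root in [2.137500, 3.123750]
Midpoint of [2.137500, 3.123750] = 2.630625

2.6306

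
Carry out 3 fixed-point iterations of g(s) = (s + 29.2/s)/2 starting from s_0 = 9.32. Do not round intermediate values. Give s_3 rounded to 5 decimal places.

5.40397

s_1 = g(9.320000) = 6.226524
s_2 = g(6.226524) = 5.458069
s_3 = g(5.458069) = 5.403973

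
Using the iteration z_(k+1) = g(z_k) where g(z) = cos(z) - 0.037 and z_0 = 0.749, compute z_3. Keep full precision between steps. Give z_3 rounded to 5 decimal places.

0.70763

z_1 = g(0.749000) = 0.695370
z_2 = g(0.695370) = 0.730817
z_3 = g(0.730817) = 0.707630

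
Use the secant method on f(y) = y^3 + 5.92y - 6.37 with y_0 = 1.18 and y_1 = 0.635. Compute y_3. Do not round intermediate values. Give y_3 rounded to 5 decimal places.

f(y_0) = 2.258632, f(y_1) = -2.354752
y_2 = 0.635000 - (-2.354752)·(0.635000 - 1.180000)/(-2.354752 - (2.258632)) = 0.913178; f(y_2) = -0.202496
y_3 = 0.913178 - (-0.202496)·(0.913178 - 0.635000)/(-0.202496 - (-2.354752)) = 0.939350; f(y_3) = 0.019815

0.93935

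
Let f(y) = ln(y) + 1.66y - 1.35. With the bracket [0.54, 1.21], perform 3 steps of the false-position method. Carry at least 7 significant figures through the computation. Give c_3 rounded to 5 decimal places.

f(0.540000) = -1.069786, f(1.210000) = 0.849220
step 1: c = 0.913504, f(c) = 0.075949 > 0 → new bracket [0.540000, 0.913504]
step 2: c = 0.888745, f(c) = 0.007372 > 0 → new bracket [0.540000, 0.888745]
step 3: c = 0.886358, f(c) = 0.000721 > 0 → new bracket [0.540000, 0.886358]

0.88636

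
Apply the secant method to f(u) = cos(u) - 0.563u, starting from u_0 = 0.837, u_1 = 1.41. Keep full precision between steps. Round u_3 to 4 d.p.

0.9832

f(u_0) = 0.198463, f(u_1) = -0.633726
u_2 = 1.410000 - (-0.633726)·(1.410000 - 0.837000)/(-0.633726 - (0.198463)) = 0.973651; f(u_2) = 0.014119
u_3 = 0.973651 - (0.014119)·(0.973651 - 1.410000)/(0.014119 - (-0.633726)) = 0.983160; f(u_3) = 0.000876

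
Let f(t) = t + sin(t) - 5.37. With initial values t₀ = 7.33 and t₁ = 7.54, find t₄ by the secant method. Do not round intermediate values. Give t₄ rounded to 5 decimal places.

5.81948

f(t_0) = 2.825834, f(t_1) = 3.121111
t_2 = 7.540000 - (3.121111)·(7.540000 - 7.330000)/(3.121111 - (2.825834)) = 5.320280; f(t_2) = -0.870575
t_3 = 5.320280 - (-0.870575)·(5.320280 - 7.540000)/(-0.870575 - (3.121111)) = 5.804394; f(t_3) = -0.026313
t_4 = 5.804394 - (-0.026313)·(5.804394 - 5.320280)/(-0.026313 - (-0.870575)) = 5.819482; f(t_4) = 0.002219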